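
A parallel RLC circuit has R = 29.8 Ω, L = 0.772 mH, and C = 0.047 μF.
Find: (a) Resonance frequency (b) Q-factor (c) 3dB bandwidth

Step 1 — Resonance: ω₀ = 1/√(LC) = 1/√(0.000772·4.7e-08) = 1.66e+05 rad/s.
Step 2 — f₀ = ω₀/(2π) = 2.642e+04 Hz.
Step 3 — Parallel Q: Q = R/(ω₀L) = 29.8/(1.66e+05·0.000772) = 0.2325.
Step 4 — Bandwidth: Δω = ω₀/Q = 7.14e+05 rad/s; BW = Δω/(2π) = 1.136e+05 Hz.

(a) f₀ = 2.642e+04 Hz  (b) Q = 0.2325  (c) BW = 1.136e+05 Hz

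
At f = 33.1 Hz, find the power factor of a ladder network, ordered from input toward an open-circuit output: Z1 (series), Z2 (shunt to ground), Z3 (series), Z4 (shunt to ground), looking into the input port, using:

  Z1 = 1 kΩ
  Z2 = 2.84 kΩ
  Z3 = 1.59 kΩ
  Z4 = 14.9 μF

Step 1 — Angular frequency: ω = 2π·f = 2π·33.1 = 208 rad/s.
Step 2 — Component impedances:
  Z1: Z = R = 1000 Ω
  Z2: Z = R = 2840 Ω
  Z3: Z = R = 1590 Ω
  Z4: Z = 1/(jωC) = -j/(ω·C) = 0 - j322.7 Ω
Step 3 — Ladder network (open output): work backward from the far end, alternating series and parallel combinations. Z_in = 2029 - j131.9 Ω = 2033∠-3.7° Ω.
Step 4 — Power factor: PF = cos(φ) = Re(Z)/|Z| = 2028.9/2033.2 = 0.9979.
Step 5 — Type: Im(Z) = -131.9 ⇒ leading (phase φ = -3.7°).

PF = 0.9979 (leading, φ = -3.7°)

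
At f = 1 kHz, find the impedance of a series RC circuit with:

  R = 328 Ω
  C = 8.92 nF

Step 1 — Angular frequency: ω = 2π·f = 2π·1000 = 6283 rad/s.
Step 2 — Component impedances:
  R: Z = R = 328 Ω
  C: Z = 1/(jωC) = -j/(ω·C) = 0 - j1.784e+04 Ω
Step 3 — Series combination: Z_total = R + C = 328 - j1.784e+04 Ω = 1.785e+04∠-88.9° Ω.

Z = 328 - j1.784e+04 Ω = 1.785e+04∠-88.9° Ω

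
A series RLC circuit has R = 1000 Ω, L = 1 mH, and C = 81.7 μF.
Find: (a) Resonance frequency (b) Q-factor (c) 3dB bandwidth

Step 1 — Resonance: ω₀ = 1/√(LC) = 1/√(0.001·8.17e-05) = 3499 rad/s.
Step 2 — f₀ = ω₀/(2π) = 556.8 Hz.
Step 3 — Series Q: Q = ω₀L/R = 3499·0.001/1000 = 0.003499.
Step 4 — Bandwidth: Δω = ω₀/Q = 1e+06 rad/s; BW = Δω/(2π) = 1.592e+05 Hz.

(a) f₀ = 556.8 Hz  (b) Q = 0.003499  (c) BW = 1.592e+05 Hz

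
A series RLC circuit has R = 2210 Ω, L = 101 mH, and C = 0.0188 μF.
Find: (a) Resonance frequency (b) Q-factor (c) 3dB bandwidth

Step 1 — Resonance condition Im(Z)=0 gives ω₀ = 1/√(LC).
Step 2 — ω₀ = 1/√(0.101·1.88e-08) = 2.295e+04 rad/s.
Step 3 — f₀ = ω₀/(2π) = 3652 Hz.
Step 4 — Series Q: Q = ω₀L/R = 2.295e+04·0.101/2210 = 1.049.
Step 5 — 3dB bandwidth: Δω = ω₀/Q = 2.188e+04 rad/s; BW = Δω/(2π) = 3482 Hz.

(a) f₀ = 3652 Hz  (b) Q = 1.049  (c) BW = 3482 Hz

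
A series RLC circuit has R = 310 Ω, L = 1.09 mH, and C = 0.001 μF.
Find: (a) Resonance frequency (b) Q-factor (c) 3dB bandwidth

Step 1 — Resonance condition Im(Z)=0 gives ω₀ = 1/√(LC).
Step 2 — ω₀ = 1/√(0.00109·1e-09) = 9.578e+05 rad/s.
Step 3 — f₀ = ω₀/(2π) = 1.524e+05 Hz.
Step 4 — Series Q: Q = ω₀L/R = 9.578e+05·0.00109/310 = 3.368.
Step 5 — 3dB bandwidth: Δω = ω₀/Q = 2.844e+05 rad/s; BW = Δω/(2π) = 4.526e+04 Hz.

(a) f₀ = 1.524e+05 Hz  (b) Q = 3.368  (c) BW = 4.526e+04 Hz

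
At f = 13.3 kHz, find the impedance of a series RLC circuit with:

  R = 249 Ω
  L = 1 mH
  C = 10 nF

Step 1 — Angular frequency: ω = 2π·f = 2π·1.33e+04 = 8.357e+04 rad/s.
Step 2 — Component impedances:
  R: Z = R = 249 Ω
  L: Z = jωL = j·8.357e+04·0.001 = 0 + j83.57 Ω
  C: Z = 1/(jωC) = -j/(ω·C) = 0 - j1197 Ω
Step 3 — Series combination: Z_total = R + L + C = 249 - j1113 Ω = 1141∠-77.4° Ω.

Z = 249 - j1113 Ω = 1141∠-77.4° Ω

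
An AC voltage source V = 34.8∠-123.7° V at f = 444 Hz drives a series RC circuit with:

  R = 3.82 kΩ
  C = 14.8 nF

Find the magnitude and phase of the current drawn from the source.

Step 1 — Angular frequency: ω = 2π·f = 2π·444 = 2790 rad/s.
Step 2 — Component impedances:
  R: Z = R = 3820 Ω
  C: Z = 1/(jωC) = -j/(ω·C) = 0 - j2.422e+04 Ω
Step 3 — Series combination: Z_total = R + C = 3820 - j2.422e+04 Ω = 2.452e+04∠-81.0° Ω.
Step 4 — Source phasor: V = 34.8∠-123.7° V = -19.31 - j28.95 V.
Step 5 — Ohm's law: I = V / Z_total = (-19.31 - j28.95) / (3820 - j2.422e+04) = 0.001044 - j0.0009618 A.
Step 6 — Convert to polar: |I| = 0.001419 A, ∠I = -42.7°.

I = 0.001419∠-42.7° A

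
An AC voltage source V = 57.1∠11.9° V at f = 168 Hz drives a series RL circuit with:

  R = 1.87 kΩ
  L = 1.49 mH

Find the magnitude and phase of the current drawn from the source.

Step 1 — Angular frequency: ω = 2π·f = 2π·168 = 1056 rad/s.
Step 2 — Component impedances:
  R: Z = R = 1870 Ω
  L: Z = jωL = j·1056·0.00149 = 0 + j1.573 Ω
Step 3 — Series combination: Z_total = R + L = 1870 + j1.573 Ω = 1870∠0.0° Ω.
Step 4 — Source phasor: V = 57.1∠11.9° V = 55.87 + j11.77 V.
Step 5 — Ohm's law: I = V / Z_total = (55.87 + j11.77) / (1870 + j1.573) = 0.02988 + j0.006271 A.
Step 6 — Convert to polar: |I| = 0.03053 A, ∠I = 11.9°.

I = 0.03053∠11.9° A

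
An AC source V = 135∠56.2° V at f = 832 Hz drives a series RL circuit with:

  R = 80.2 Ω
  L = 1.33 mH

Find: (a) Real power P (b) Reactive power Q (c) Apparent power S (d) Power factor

Step 1 — Angular frequency: ω = 2π·f = 2π·832 = 5228 rad/s.
Step 2 — Component impedances:
  R: Z = R = 80.2 Ω
  L: Z = jωL = j·5228·0.00133 = 0 + j6.953 Ω
Step 3 — Series combination: Z_total = R + L = 80.2 + j6.953 Ω = 80.5∠5.0° Ω.
Step 4 — Source phasor: V = 135∠56.2° V = 75.1 + j112.2 V.
Step 5 — Current: I = V / Z = 1.05 + j1.308 A = 1.677∠51.2° A.
Step 6 — Complex power: S = V·I* = 225.5 + j19.55 VA.
Step 7 — Real power: P = Re(S) = 225.5 W.
Step 8 — Reactive power: Q = Im(S) = 19.55 VAR.
Step 9 — Apparent power: |S| = 226.4 VA.
Step 10 — Power factor: PF = P/|S| = 0.9963 (lagging).

(a) P = 225.5 W  (b) Q = 19.55 VAR  (c) S = 226.4 VA  (d) PF = 0.9963 (lagging)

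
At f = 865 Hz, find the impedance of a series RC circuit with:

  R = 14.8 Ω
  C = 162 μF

Step 1 — Angular frequency: ω = 2π·f = 2π·865 = 5435 rad/s.
Step 2 — Component impedances:
  R: Z = R = 14.8 Ω
  C: Z = 1/(jωC) = -j/(ω·C) = 0 - j1.136 Ω
Step 3 — Series combination: Z_total = R + C = 14.8 - j1.136 Ω = 14.84∠-4.4° Ω.

Z = 14.8 - j1.136 Ω = 14.84∠-4.4° Ω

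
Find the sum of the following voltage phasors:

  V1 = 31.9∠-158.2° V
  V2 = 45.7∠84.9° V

Step 1 — Convert each phasor to rectangular form:
  V1 = 31.9·(cos(-158.2°) + j·sin(-158.2°)) = -29.62 - j11.85 V
  V2 = 45.7·(cos(84.9°) + j·sin(84.9°)) = 4.062 + j45.52 V
Step 2 — Sum components: V_total = -25.56 + j33.67 V.
Step 3 — Convert to polar: |V_total| = 42.27 V, ∠V_total = 127.2°.

V_total = 42.27∠127.2° V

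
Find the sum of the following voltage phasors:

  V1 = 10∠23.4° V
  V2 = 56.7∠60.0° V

Step 1 — Convert each phasor to rectangular form:
  V1 = 10·(cos(23.4°) + j·sin(23.4°)) = 9.178 + j3.971 V
  V2 = 56.7·(cos(60.0°) + j·sin(60.0°)) = 28.35 + j49.1 V
Step 2 — Sum components: V_total = 37.53 + j53.08 V.
Step 3 — Convert to polar: |V_total| = 65 V, ∠V_total = 54.7°.

V_total = 65∠54.7° V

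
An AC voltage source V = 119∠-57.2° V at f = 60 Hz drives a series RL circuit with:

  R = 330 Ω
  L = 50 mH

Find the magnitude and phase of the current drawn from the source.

Step 1 — Angular frequency: ω = 2π·f = 2π·60 = 377 rad/s.
Step 2 — Component impedances:
  R: Z = R = 330 Ω
  L: Z = jωL = j·377·0.05 = 0 + j18.85 Ω
Step 3 — Series combination: Z_total = R + L = 330 + j18.85 Ω = 330.5∠3.3° Ω.
Step 4 — Source phasor: V = 119∠-57.2° V = 64.46 - j100 V.
Step 5 — Ohm's law: I = V / Z_total = (64.46 - j100) / (330 + j18.85) = 0.1775 - j0.3132 A.
Step 6 — Convert to polar: |I| = 0.36 A, ∠I = -60.5°.

I = 0.36∠-60.5° A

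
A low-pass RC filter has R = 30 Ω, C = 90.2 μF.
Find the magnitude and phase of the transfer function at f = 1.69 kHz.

Step 1 — Angular frequency: ω = 2π·1690 = 1.062e+04 rad/s.
Step 2 — Transfer function: H(jω) = 1/(1 + jωRC).
Step 3 — Denominator: 1 + jωRC = 1 + j·1.062e+04·30·9.02e-05 = 1 + j28.73.
Step 4 — H = 0.00121 - j0.03476.
Step 5 — Magnitude: |H| = 0.03478 (-29.2 dB); phase: φ = -88.0°.

|H| = 0.03478 (-29.2 dB), φ = -88.0°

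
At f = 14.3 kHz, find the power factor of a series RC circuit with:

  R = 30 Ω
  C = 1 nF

Step 1 — Angular frequency: ω = 2π·f = 2π·1.43e+04 = 8.985e+04 rad/s.
Step 2 — Component impedances:
  R: Z = R = 30 Ω
  C: Z = 1/(jωC) = -j/(ω·C) = 0 - j1.113e+04 Ω
Step 3 — Series combination: Z_total = R + C = 30 - j1.113e+04 Ω = 1.113e+04∠-89.8° Ω.
Step 4 — Power factor: PF = cos(φ) = Re(Z)/|Z| = 30/1.113e+04 = 0.002695.
Step 5 — Type: Im(Z) = -1.113e+04 ⇒ leading (phase φ = -89.8°).

PF = 0.002695 (leading, φ = -89.8°)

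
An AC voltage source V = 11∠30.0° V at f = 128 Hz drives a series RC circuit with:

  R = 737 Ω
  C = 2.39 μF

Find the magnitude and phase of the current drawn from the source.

Step 1 — Angular frequency: ω = 2π·f = 2π·128 = 804.2 rad/s.
Step 2 — Component impedances:
  R: Z = R = 737 Ω
  C: Z = 1/(jωC) = -j/(ω·C) = 0 - j520.3 Ω
Step 3 — Series combination: Z_total = R + C = 737 - j520.3 Ω = 902.1∠-35.2° Ω.
Step 4 — Source phasor: V = 11∠30.0° V = 9.526 + j5.5 V.
Step 5 — Ohm's law: I = V / Z_total = (9.526 + j5.5) / (737 - j520.3) = 0.005111 + j0.01107 A.
Step 6 — Convert to polar: |I| = 0.01219 A, ∠I = 65.2°.

I = 0.01219∠65.2° A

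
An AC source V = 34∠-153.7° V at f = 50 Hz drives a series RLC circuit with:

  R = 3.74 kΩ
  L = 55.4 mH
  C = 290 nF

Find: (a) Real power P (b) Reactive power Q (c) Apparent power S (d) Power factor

Step 1 — Angular frequency: ω = 2π·f = 2π·50 = 314.2 rad/s.
Step 2 — Component impedances:
  R: Z = R = 3740 Ω
  L: Z = jωL = j·314.2·0.0554 = 0 + j17.4 Ω
  C: Z = 1/(jωC) = -j/(ω·C) = 0 - j1.098e+04 Ω
Step 3 — Series combination: Z_total = R + L + C = 3740 - j1.096e+04 Ω = 1.158e+04∠-71.2° Ω.
Step 4 — Source phasor: V = 34∠-153.7° V = -30.48 - j15.06 V.
Step 5 — Current: I = V / Z = 0.000381 - j0.002911 A = 0.002936∠-82.5° A.
Step 6 — Complex power: S = V·I* = 0.03224 - j0.09448 VA.
Step 7 — Real power: P = Re(S) = 0.03224 W.
Step 8 — Reactive power: Q = Im(S) = -0.09448 VAR.
Step 9 — Apparent power: |S| = 0.09983 VA.
Step 10 — Power factor: PF = P/|S| = 0.323 (leading).

(a) P = 0.03224 W  (b) Q = -0.09448 VAR  (c) S = 0.09983 VA  (d) PF = 0.323 (leading)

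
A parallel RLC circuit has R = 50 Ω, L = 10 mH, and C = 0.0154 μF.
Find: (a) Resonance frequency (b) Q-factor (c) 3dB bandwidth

Step 1 — Resonance: ω₀ = 1/√(LC) = 1/√(0.01·1.54e-08) = 8.058e+04 rad/s.
Step 2 — f₀ = ω₀/(2π) = 1.283e+04 Hz.
Step 3 — Parallel Q: Q = R/(ω₀L) = 50/(8.058e+04·0.01) = 0.06205.
Step 4 — Bandwidth: Δω = ω₀/Q = 1.299e+06 rad/s; BW = Δω/(2π) = 2.067e+05 Hz.

(a) f₀ = 1.283e+04 Hz  (b) Q = 0.06205  (c) BW = 2.067e+05 Hz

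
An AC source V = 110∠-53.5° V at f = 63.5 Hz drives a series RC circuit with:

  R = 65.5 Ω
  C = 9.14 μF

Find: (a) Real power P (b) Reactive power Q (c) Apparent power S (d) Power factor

Step 1 — Angular frequency: ω = 2π·f = 2π·63.5 = 399 rad/s.
Step 2 — Component impedances:
  R: Z = R = 65.5 Ω
  C: Z = 1/(jωC) = -j/(ω·C) = 0 - j274.2 Ω
Step 3 — Series combination: Z_total = R + C = 65.5 - j274.2 Ω = 281.9∠-76.6° Ω.
Step 4 — Source phasor: V = 110∠-53.5° V = 65.43 - j88.42 V.
Step 5 — Current: I = V / Z = 0.359 + j0.1529 A = 0.3902∠23.1° A.
Step 6 — Complex power: S = V·I* = 9.971 - j41.74 VA.
Step 7 — Real power: P = Re(S) = 9.971 W.
Step 8 — Reactive power: Q = Im(S) = -41.74 VAR.
Step 9 — Apparent power: |S| = 42.92 VA.
Step 10 — Power factor: PF = P/|S| = 0.2323 (leading).

(a) P = 9.971 W  (b) Q = -41.74 VAR  (c) S = 42.92 VA  (d) PF = 0.2323 (leading)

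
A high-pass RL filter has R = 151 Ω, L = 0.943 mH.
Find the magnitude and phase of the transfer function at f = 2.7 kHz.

Step 1 — Angular frequency: ω = 2π·2700 = 1.696e+04 rad/s.
Step 2 — Transfer function: H(jω) = jωL/(R + jωL).
Step 3 — Numerator jωL = j·16; denominator R + jωL = 151 + j16.
Step 4 — H = 0.0111 + j0.1048.
Step 5 — Magnitude: |H| = 0.1054 (-19.5 dB); phase: φ = 84.0°.

|H| = 0.1054 (-19.5 dB), φ = 84.0°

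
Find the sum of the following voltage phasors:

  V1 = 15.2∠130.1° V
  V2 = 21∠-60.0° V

Step 1 — Convert each phasor to rectangular form:
  V1 = 15.2·(cos(130.1°) + j·sin(130.1°)) = -9.791 + j11.63 V
  V2 = 21·(cos(-60.0°) + j·sin(-60.0°)) = 10.5 - j18.19 V
Step 2 — Sum components: V_total = 0.7093 - j6.56 V.
Step 3 — Convert to polar: |V_total| = 6.598 V, ∠V_total = -83.8°.

V_total = 6.598∠-83.8° V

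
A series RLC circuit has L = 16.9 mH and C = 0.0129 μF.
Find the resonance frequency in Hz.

Step 1 — Resonance condition Im(Z)=0 gives ω₀ = 1/√(LC).
Step 2 — ω₀ = 1/√(0.0169·1.29e-08) = 6.773e+04 rad/s.
Step 3 — f₀ = ω₀/(2π) = 1.078e+04 Hz.

f₀ = 1.078e+04 Hz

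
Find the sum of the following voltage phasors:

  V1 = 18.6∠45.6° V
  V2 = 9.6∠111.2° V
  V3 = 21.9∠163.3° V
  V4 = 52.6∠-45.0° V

Step 1 — Convert each phasor to rectangular form:
  V1 = 18.6·(cos(45.6°) + j·sin(45.6°)) = 13.01 + j13.29 V
  V2 = 9.6·(cos(111.2°) + j·sin(111.2°)) = -3.472 + j8.95 V
  V3 = 21.9·(cos(163.3°) + j·sin(163.3°)) = -20.98 + j6.293 V
  V4 = 52.6·(cos(-45.0°) + j·sin(-45.0°)) = 37.19 - j37.19 V
Step 2 — Sum components: V_total = 25.76 - j8.661 V.
Step 3 — Convert to polar: |V_total| = 27.18 V, ∠V_total = -18.6°.

V_total = 27.18∠-18.6° V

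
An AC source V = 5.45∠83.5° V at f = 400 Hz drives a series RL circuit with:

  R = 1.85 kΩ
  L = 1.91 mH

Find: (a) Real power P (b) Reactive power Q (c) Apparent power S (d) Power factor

Step 1 — Angular frequency: ω = 2π·f = 2π·400 = 2513 rad/s.
Step 2 — Component impedances:
  R: Z = R = 1850 Ω
  L: Z = jωL = j·2513·0.00191 = 0 + j4.8 Ω
Step 3 — Series combination: Z_total = R + L = 1850 + j4.8 Ω = 1850∠0.1° Ω.
Step 4 — Source phasor: V = 5.45∠83.5° V = 0.617 + j5.415 V.
Step 5 — Current: I = V / Z = 0.0003411 + j0.002926 A = 0.002946∠83.4° A.
Step 6 — Complex power: S = V·I* = 0.01606 + j4.166e-05 VA.
Step 7 — Real power: P = Re(S) = 0.01606 W.
Step 8 — Reactive power: Q = Im(S) = 4.166e-05 VAR.
Step 9 — Apparent power: |S| = 0.01606 VA.
Step 10 — Power factor: PF = P/|S| = 1 (lagging).

(a) P = 0.01606 W  (b) Q = 4.166e-05 VAR  (c) S = 0.01606 VA  (d) PF = 1 (lagging)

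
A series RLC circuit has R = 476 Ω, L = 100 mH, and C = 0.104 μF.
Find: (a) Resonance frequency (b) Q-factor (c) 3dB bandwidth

Step 1 — Resonance: ω₀ = 1/√(LC) = 1/√(0.1·1.04e-07) = 9806 rad/s.
Step 2 — f₀ = ω₀/(2π) = 1561 Hz.
Step 3 — Series Q: Q = ω₀L/R = 9806·0.1/476 = 2.06.
Step 4 — Bandwidth: Δω = ω₀/Q = 4760 rad/s; BW = Δω/(2π) = 757.6 Hz.

(a) f₀ = 1561 Hz  (b) Q = 2.06  (c) BW = 757.6 Hz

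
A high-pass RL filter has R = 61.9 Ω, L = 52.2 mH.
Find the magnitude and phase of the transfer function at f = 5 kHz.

Step 1 — Angular frequency: ω = 2π·5000 = 3.142e+04 rad/s.
Step 2 — Transfer function: H(jω) = jωL/(R + jωL).
Step 3 — Numerator jωL = j·1640; denominator R + jωL = 61.9 + j1640.
Step 4 — H = 0.9986 + j0.03769.
Step 5 — Magnitude: |H| = 0.9993 (-0.0 dB); phase: φ = 2.2°.

|H| = 0.9993 (-0.0 dB), φ = 2.2°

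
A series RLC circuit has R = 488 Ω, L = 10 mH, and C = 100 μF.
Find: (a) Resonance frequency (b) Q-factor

Step 1 — Resonance condition Im(Z)=0 gives ω₀ = 1/√(LC).
Step 2 — ω₀ = 1/√(0.01·0.0001) = 1000 rad/s.
Step 3 — f₀ = ω₀/(2π) = 159.2 Hz.
Step 4 — Series Q: Q = ω₀L/R = 1000·0.01/488 = 0.02049.

(a) f₀ = 159.2 Hz  (b) Q = 0.02049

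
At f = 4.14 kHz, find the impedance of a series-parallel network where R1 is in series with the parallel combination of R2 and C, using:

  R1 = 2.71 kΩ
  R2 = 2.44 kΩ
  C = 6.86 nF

Step 1 — Angular frequency: ω = 2π·f = 2π·4140 = 2.601e+04 rad/s.
Step 2 — Component impedances:
  R1: Z = R = 2710 Ω
  R2: Z = R = 2440 Ω
  C: Z = 1/(jωC) = -j/(ω·C) = 0 - j5604 Ω
Step 3 — Parallel branch: R2 || C = 1/(1/R2 + 1/C) = 2051 - j893.1 Ω.
Step 4 — Series with R1: Z_total = R1 + (R2 || C) = 4761 - j893.1 Ω = 4844∠-10.6° Ω.

Z = 4761 - j893.1 Ω = 4844∠-10.6° Ω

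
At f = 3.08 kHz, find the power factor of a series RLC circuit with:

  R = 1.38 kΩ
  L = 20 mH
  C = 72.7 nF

Step 1 — Angular frequency: ω = 2π·f = 2π·3080 = 1.935e+04 rad/s.
Step 2 — Component impedances:
  R: Z = R = 1380 Ω
  L: Z = jωL = j·1.935e+04·0.02 = 0 + j387 Ω
  C: Z = 1/(jωC) = -j/(ω·C) = 0 - j710.8 Ω
Step 3 — Series combination: Z_total = R + L + C = 1380 - j323.7 Ω = 1417∠-13.2° Ω.
Step 4 — Power factor: PF = cos(φ) = Re(Z)/|Z| = 1380/1417.46 = 0.9736.
Step 5 — Type: Im(Z) = -323.7 ⇒ leading (phase φ = -13.2°).

PF = 0.9736 (leading, φ = -13.2°)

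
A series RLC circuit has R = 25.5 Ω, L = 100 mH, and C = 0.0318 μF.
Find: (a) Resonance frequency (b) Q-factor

Step 1 — Resonance condition Im(Z)=0 gives ω₀ = 1/√(LC).
Step 2 — ω₀ = 1/√(0.1·3.18e-08) = 1.773e+04 rad/s.
Step 3 — f₀ = ω₀/(2π) = 2822 Hz.
Step 4 — Series Q: Q = ω₀L/R = 1.773e+04·0.1/25.5 = 69.54.

(a) f₀ = 2822 Hz  (b) Q = 69.54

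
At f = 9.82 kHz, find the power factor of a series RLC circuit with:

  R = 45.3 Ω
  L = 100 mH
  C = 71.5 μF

Step 1 — Angular frequency: ω = 2π·f = 2π·9820 = 6.17e+04 rad/s.
Step 2 — Component impedances:
  R: Z = R = 45.3 Ω
  L: Z = jωL = j·6.17e+04·0.1 = 0 + j6170 Ω
  C: Z = 1/(jωC) = -j/(ω·C) = 0 - j0.2267 Ω
Step 3 — Series combination: Z_total = R + L + C = 45.3 + j6170 Ω = 6170∠89.6° Ω.
Step 4 — Power factor: PF = cos(φ) = Re(Z)/|Z| = 45.3/6170 = 0.007342.
Step 5 — Type: Im(Z) = 6170 ⇒ lagging (phase φ = 89.6°).

PF = 0.007342 (lagging, φ = 89.6°)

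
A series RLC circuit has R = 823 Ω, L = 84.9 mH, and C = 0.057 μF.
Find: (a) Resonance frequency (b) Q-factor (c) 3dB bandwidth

Step 1 — Resonance condition Im(Z)=0 gives ω₀ = 1/√(LC).
Step 2 — ω₀ = 1/√(0.0849·5.7e-08) = 1.438e+04 rad/s.
Step 3 — f₀ = ω₀/(2π) = 2288 Hz.
Step 4 — Series Q: Q = ω₀L/R = 1.438e+04·0.0849/823 = 1.483.
Step 5 — 3dB bandwidth: Δω = ω₀/Q = 9694 rad/s; BW = Δω/(2π) = 1543 Hz.

(a) f₀ = 2288 Hz  (b) Q = 1.483  (c) BW = 1543 Hz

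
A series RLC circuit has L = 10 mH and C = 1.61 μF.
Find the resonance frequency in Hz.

Step 1 — Resonance condition Im(Z)=0 gives ω₀ = 1/√(LC).
Step 2 — ω₀ = 1/√(0.01·1.61e-06) = 7881 rad/s.
Step 3 — f₀ = ω₀/(2π) = 1254 Hz.

f₀ = 1254 Hz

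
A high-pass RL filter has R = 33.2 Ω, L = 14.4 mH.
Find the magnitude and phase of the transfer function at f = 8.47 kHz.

Step 1 — Angular frequency: ω = 2π·8470 = 5.322e+04 rad/s.
Step 2 — Transfer function: H(jω) = jωL/(R + jωL).
Step 3 — Numerator jωL = j·766.3; denominator R + jωL = 33.2 + j766.3.
Step 4 — H = 0.9981 + j0.04324.
Step 5 — Magnitude: |H| = 0.9991 (-0.0 dB); phase: φ = 2.5°.

|H| = 0.9991 (-0.0 dB), φ = 2.5°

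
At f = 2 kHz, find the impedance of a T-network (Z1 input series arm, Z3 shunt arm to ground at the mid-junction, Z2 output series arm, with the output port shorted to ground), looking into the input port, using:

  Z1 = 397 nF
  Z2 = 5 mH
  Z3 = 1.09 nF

Step 1 — Angular frequency: ω = 2π·f = 2π·2000 = 1.257e+04 rad/s.
Step 2 — Component impedances:
  Z1: Z = 1/(jωC) = -j/(ω·C) = 0 - j200.4 Ω
  Z2: Z = jωL = j·1.257e+04·0.005 = 0 + j62.83 Ω
  Z3: Z = 1/(jωC) = -j/(ω·C) = 0 - j7.301e+04 Ω
Step 3 — With the output port shorted to ground, the output series arm Z2 runs from the junction to ground; the shunt arm Z3 also runs from the junction to ground. They appear in parallel: Z3 || Z2 = 0 + j62.89 Ω.
Step 4 — Series with input arm Z1: Z_in = Z1 + (Z3 || Z2) = 0 - j137.6 Ω = 137.6∠-90.0° Ω.

Z = 0 - j137.6 Ω = 137.6∠-90.0° Ω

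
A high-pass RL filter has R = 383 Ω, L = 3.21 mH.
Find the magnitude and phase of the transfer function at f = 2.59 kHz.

Step 1 — Angular frequency: ω = 2π·2590 = 1.627e+04 rad/s.
Step 2 — Transfer function: H(jω) = jωL/(R + jωL).
Step 3 — Numerator jωL = j·52.24; denominator R + jωL = 383 + j52.24.
Step 4 — H = 0.01826 + j0.1339.
Step 5 — Magnitude: |H| = 0.1351 (-17.4 dB); phase: φ = 82.2°.

|H| = 0.1351 (-17.4 dB), φ = 82.2°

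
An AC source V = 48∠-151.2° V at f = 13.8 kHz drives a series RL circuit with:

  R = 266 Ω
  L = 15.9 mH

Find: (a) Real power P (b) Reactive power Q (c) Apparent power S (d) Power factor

Step 1 — Angular frequency: ω = 2π·f = 2π·1.38e+04 = 8.671e+04 rad/s.
Step 2 — Component impedances:
  R: Z = R = 266 Ω
  L: Z = jωL = j·8.671e+04·0.0159 = 0 + j1379 Ω
Step 3 — Series combination: Z_total = R + L = 266 + j1379 Ω = 1404∠79.1° Ω.
Step 4 — Source phasor: V = 48∠-151.2° V = -42.06 - j23.12 V.
Step 5 — Current: I = V / Z = -0.02185 + j0.02629 A = 0.03419∠129.7° A.
Step 6 — Complex power: S = V·I* = 0.3109 + j1.611 VA.
Step 7 — Real power: P = Re(S) = 0.3109 W.
Step 8 — Reactive power: Q = Im(S) = 1.611 VAR.
Step 9 — Apparent power: |S| = 1.641 VA.
Step 10 — Power factor: PF = P/|S| = 0.1894 (lagging).

(a) P = 0.3109 W  (b) Q = 1.611 VAR  (c) S = 1.641 VA  (d) PF = 0.1894 (lagging)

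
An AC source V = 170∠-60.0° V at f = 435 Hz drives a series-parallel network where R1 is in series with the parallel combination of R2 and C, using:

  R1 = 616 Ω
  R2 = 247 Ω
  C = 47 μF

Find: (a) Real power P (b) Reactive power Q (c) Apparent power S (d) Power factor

Step 1 — Angular frequency: ω = 2π·f = 2π·435 = 2733 rad/s.
Step 2 — Component impedances:
  R1: Z = R = 616 Ω
  R2: Z = R = 247 Ω
  C: Z = 1/(jωC) = -j/(ω·C) = 0 - j7.785 Ω
Step 3 — Parallel branch: R2 || C = 1/(1/R2 + 1/C) = 0.2451 - j7.777 Ω.
Step 4 — Series with R1: Z_total = R1 + (R2 || C) = 616.2 - j7.777 Ω = 616.3∠-0.7° Ω.
Step 5 — Source phasor: V = 170∠-60.0° V = 85 - j147.2 V.
Step 6 — Current: I = V / Z = 0.1409 - j0.2371 A = 0.2758∠-59.3° A.
Step 7 — Complex power: S = V·I* = 46.89 - j0.5917 VA.
Step 8 — Real power: P = Re(S) = 46.89 W.
Step 9 — Reactive power: Q = Im(S) = -0.5917 VAR.
Step 10 — Apparent power: |S| = 46.89 VA.
Step 11 — Power factor: PF = P/|S| = 0.9999 (leading).

(a) P = 46.89 W  (b) Q = -0.5917 VAR  (c) S = 46.89 VA  (d) PF = 0.9999 (leading)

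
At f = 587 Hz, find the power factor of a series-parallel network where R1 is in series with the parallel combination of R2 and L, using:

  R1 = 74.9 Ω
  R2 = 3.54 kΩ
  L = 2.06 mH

Step 1 — Angular frequency: ω = 2π·f = 2π·587 = 3688 rad/s.
Step 2 — Component impedances:
  R1: Z = R = 74.9 Ω
  R2: Z = R = 3540 Ω
  L: Z = jωL = j·3688·0.00206 = 0 + j7.598 Ω
Step 3 — Parallel branch: R2 || L = 1/(1/R2 + 1/L) = 0.01631 + j7.598 Ω.
Step 4 — Series with R1: Z_total = R1 + (R2 || L) = 74.92 + j7.598 Ω = 75.3∠5.8° Ω.
Step 5 — Power factor: PF = cos(φ) = Re(Z)/|Z| = 74.916/75.301 = 0.9949.
Step 6 — Type: Im(Z) = 7.598 ⇒ lagging (phase φ = 5.8°).

PF = 0.9949 (lagging, φ = 5.8°)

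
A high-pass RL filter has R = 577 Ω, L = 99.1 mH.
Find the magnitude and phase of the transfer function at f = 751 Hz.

Step 1 — Angular frequency: ω = 2π·751 = 4719 rad/s.
Step 2 — Transfer function: H(jω) = jωL/(R + jωL).
Step 3 — Numerator jωL = j·467.6; denominator R + jωL = 577 + j467.6.
Step 4 — H = 0.3964 + j0.4892.
Step 5 — Magnitude: |H| = 0.6296 (-4.0 dB); phase: φ = 51.0°.

|H| = 0.6296 (-4.0 dB), φ = 51.0°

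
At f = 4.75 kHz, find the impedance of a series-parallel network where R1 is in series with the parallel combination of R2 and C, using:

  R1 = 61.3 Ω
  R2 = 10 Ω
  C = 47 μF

Step 1 — Angular frequency: ω = 2π·f = 2π·4750 = 2.985e+04 rad/s.
Step 2 — Component impedances:
  R1: Z = R = 61.3 Ω
  R2: Z = R = 10 Ω
  C: Z = 1/(jωC) = -j/(ω·C) = 0 - j0.7129 Ω
Step 3 — Parallel branch: R2 || C = 1/(1/R2 + 1/C) = 0.05057 - j0.7093 Ω.
Step 4 — Series with R1: Z_total = R1 + (R2 || C) = 61.35 - j0.7093 Ω = 61.35∠-0.7° Ω.

Z = 61.35 - j0.7093 Ω = 61.35∠-0.7° Ω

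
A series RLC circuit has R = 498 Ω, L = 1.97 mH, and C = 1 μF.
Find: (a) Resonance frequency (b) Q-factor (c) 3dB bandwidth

Step 1 — Resonance: ω₀ = 1/√(LC) = 1/√(0.00197·1e-06) = 2.253e+04 rad/s.
Step 2 — f₀ = ω₀/(2π) = 3586 Hz.
Step 3 — Series Q: Q = ω₀L/R = 2.253e+04·0.00197/498 = 0.08913.
Step 4 — Bandwidth: Δω = ω₀/Q = 2.528e+05 rad/s; BW = Δω/(2π) = 4.023e+04 Hz.

(a) f₀ = 3586 Hz  (b) Q = 0.08913  (c) BW = 4.023e+04 Hz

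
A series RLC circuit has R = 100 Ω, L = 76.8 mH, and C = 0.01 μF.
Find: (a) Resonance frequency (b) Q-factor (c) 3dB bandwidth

Step 1 — Resonance: ω₀ = 1/√(LC) = 1/√(0.0768·1e-08) = 3.608e+04 rad/s.
Step 2 — f₀ = ω₀/(2π) = 5743 Hz.
Step 3 — Series Q: Q = ω₀L/R = 3.608e+04·0.0768/100 = 27.71.
Step 4 — Bandwidth: Δω = ω₀/Q = 1302 rad/s; BW = Δω/(2π) = 207.2 Hz.

(a) f₀ = 5743 Hz  (b) Q = 27.71  (c) BW = 207.2 Hz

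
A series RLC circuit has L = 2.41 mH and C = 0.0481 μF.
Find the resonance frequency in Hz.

Step 1 — Resonance condition Im(Z)=0 gives ω₀ = 1/√(LC).
Step 2 — ω₀ = 1/√(0.00241·4.81e-08) = 9.288e+04 rad/s.
Step 3 — f₀ = ω₀/(2π) = 1.478e+04 Hz.

f₀ = 1.478e+04 Hz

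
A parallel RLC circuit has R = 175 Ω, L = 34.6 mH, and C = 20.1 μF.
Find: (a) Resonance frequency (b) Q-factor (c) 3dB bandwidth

Step 1 — Resonance: ω₀ = 1/√(LC) = 1/√(0.0346·2.01e-05) = 1199 rad/s.
Step 2 — f₀ = ω₀/(2π) = 190.8 Hz.
Step 3 — Parallel Q: Q = R/(ω₀L) = 175/(1199·0.0346) = 4.218.
Step 4 — Bandwidth: Δω = ω₀/Q = 284.3 rad/s; BW = Δω/(2π) = 45.25 Hz.

(a) f₀ = 190.8 Hz  (b) Q = 4.218  (c) BW = 45.25 Hz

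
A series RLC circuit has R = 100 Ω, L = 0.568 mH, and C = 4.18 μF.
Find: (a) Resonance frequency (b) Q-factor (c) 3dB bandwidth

Step 1 — Resonance: ω₀ = 1/√(LC) = 1/√(0.000568·4.18e-06) = 2.052e+04 rad/s.
Step 2 — f₀ = ω₀/(2π) = 3266 Hz.
Step 3 — Series Q: Q = ω₀L/R = 2.052e+04·0.000568/100 = 0.1166.
Step 4 — Bandwidth: Δω = ω₀/Q = 1.761e+05 rad/s; BW = Δω/(2π) = 2.802e+04 Hz.

(a) f₀ = 3266 Hz  (b) Q = 0.1166  (c) BW = 2.802e+04 Hz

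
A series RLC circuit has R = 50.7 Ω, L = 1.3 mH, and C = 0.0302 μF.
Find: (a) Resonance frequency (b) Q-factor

Step 1 — Resonance condition Im(Z)=0 gives ω₀ = 1/√(LC).
Step 2 — ω₀ = 1/√(0.0013·3.02e-08) = 1.596e+05 rad/s.
Step 3 — f₀ = ω₀/(2π) = 2.54e+04 Hz.
Step 4 — Series Q: Q = ω₀L/R = 1.596e+05·0.0013/50.7 = 4.092.

(a) f₀ = 2.54e+04 Hz  (b) Q = 4.092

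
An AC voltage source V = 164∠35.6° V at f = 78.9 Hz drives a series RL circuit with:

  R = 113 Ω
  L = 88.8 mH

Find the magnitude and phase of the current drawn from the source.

Step 1 — Angular frequency: ω = 2π·f = 2π·78.9 = 495.7 rad/s.
Step 2 — Component impedances:
  R: Z = R = 113 Ω
  L: Z = jωL = j·495.7·0.0888 = 0 + j44.02 Ω
Step 3 — Series combination: Z_total = R + L = 113 + j44.02 Ω = 121.3∠21.3° Ω.
Step 4 — Source phasor: V = 164∠35.6° V = 133.3 + j95.47 V.
Step 5 — Ohm's law: I = V / Z_total = (133.3 + j95.47) / (113 + j44.02) = 1.31 + j0.3344 A.
Step 6 — Convert to polar: |I| = 1.352 A, ∠I = 14.3°.

I = 1.352∠14.3° A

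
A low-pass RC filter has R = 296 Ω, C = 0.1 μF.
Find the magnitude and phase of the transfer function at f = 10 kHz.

Step 1 — Angular frequency: ω = 2π·1e+04 = 6.283e+04 rad/s.
Step 2 — Transfer function: H(jω) = 1/(1 + jωRC).
Step 3 — Denominator: 1 + jωRC = 1 + j·6.283e+04·296·1e-07 = 1 + j1.86.
Step 4 — H = 0.2243 - j0.4171.
Step 5 — Magnitude: |H| = 0.4736 (-6.5 dB); phase: φ = -61.7°.

|H| = 0.4736 (-6.5 dB), φ = -61.7°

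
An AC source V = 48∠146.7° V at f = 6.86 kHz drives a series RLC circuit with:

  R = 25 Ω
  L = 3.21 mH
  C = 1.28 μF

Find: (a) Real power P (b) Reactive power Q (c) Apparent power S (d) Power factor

Step 1 — Angular frequency: ω = 2π·f = 2π·6860 = 4.31e+04 rad/s.
Step 2 — Component impedances:
  R: Z = R = 25 Ω
  L: Z = jωL = j·4.31e+04·0.00321 = 0 + j138.4 Ω
  C: Z = 1/(jωC) = -j/(ω·C) = 0 - j18.13 Ω
Step 3 — Series combination: Z_total = R + L + C = 25 + j120.2 Ω = 122.8∠78.3° Ω.
Step 4 — Source phasor: V = 48∠146.7° V = -40.12 + j26.35 V.
Step 5 — Current: I = V / Z = 0.1436 + j0.3635 A = 0.3909∠68.4° A.
Step 6 — Complex power: S = V·I* = 3.819 + j18.37 VA.
Step 7 — Real power: P = Re(S) = 3.819 W.
Step 8 — Reactive power: Q = Im(S) = 18.37 VAR.
Step 9 — Apparent power: |S| = 18.76 VA.
Step 10 — Power factor: PF = P/|S| = 0.2036 (lagging).

(a) P = 3.819 W  (b) Q = 18.37 VAR  (c) S = 18.76 VA  (d) PF = 0.2036 (lagging)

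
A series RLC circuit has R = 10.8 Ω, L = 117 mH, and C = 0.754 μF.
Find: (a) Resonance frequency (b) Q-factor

Step 1 — Resonance condition Im(Z)=0 gives ω₀ = 1/√(LC).
Step 2 — ω₀ = 1/√(0.117·7.54e-07) = 3367 rad/s.
Step 3 — f₀ = ω₀/(2π) = 535.8 Hz.
Step 4 — Series Q: Q = ω₀L/R = 3367·0.117/10.8 = 36.47.

(a) f₀ = 535.8 Hz  (b) Q = 36.47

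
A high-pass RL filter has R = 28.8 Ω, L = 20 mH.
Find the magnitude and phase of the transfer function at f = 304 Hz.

Step 1 — Angular frequency: ω = 2π·304 = 1910 rad/s.
Step 2 — Transfer function: H(jω) = jωL/(R + jωL).
Step 3 — Numerator jωL = j·38.2; denominator R + jωL = 28.8 + j38.2.
Step 4 — H = 0.6376 + j0.4807.
Step 5 — Magnitude: |H| = 0.7985 (-2.0 dB); phase: φ = 37.0°.

|H| = 0.7985 (-2.0 dB), φ = 37.0°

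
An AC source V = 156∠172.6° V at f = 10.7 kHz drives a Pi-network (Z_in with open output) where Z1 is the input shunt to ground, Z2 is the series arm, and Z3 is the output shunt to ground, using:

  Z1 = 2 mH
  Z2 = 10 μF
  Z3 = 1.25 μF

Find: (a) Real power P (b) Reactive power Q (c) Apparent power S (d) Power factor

Step 1 — Angular frequency: ω = 2π·f = 2π·1.07e+04 = 6.723e+04 rad/s.
Step 2 — Component impedances:
  Z1: Z = jωL = j·6.723e+04·0.002 = 0 + j134.5 Ω
  Z2: Z = 1/(jωC) = -j/(ω·C) = 0 - j1.487 Ω
  Z3: Z = 1/(jωC) = -j/(ω·C) = 0 - j11.9 Ω
Step 3 — With open output, the series arm Z2 and the output shunt Z3 appear in series to ground: Z2 + Z3 = 0 - j13.39 Ω.
Step 4 — Parallel with input shunt Z1: Z_in = Z1 || (Z2 + Z3) = 0 - j14.87 Ω = 14.87∠-90.0° Ω.
Step 5 — Source phasor: V = 156∠172.6° V = -154.7 + j20.09 V.
Step 6 — Current: I = V / Z = -1.351 - j10.41 A = 10.49∠-97.4° A.
Step 7 — Complex power: S = V·I* = 0 - j1637 VA.
Step 8 — Real power: P = Re(S) = 0 W.
Step 9 — Reactive power: Q = Im(S) = -1637 VAR.
Step 10 — Apparent power: |S| = 1637 VA.
Step 11 — Power factor: PF = P/|S| = 0 (leading).

(a) P = 0 W  (b) Q = -1637 VAR  (c) S = 1637 VA  (d) PF = 0 (leading)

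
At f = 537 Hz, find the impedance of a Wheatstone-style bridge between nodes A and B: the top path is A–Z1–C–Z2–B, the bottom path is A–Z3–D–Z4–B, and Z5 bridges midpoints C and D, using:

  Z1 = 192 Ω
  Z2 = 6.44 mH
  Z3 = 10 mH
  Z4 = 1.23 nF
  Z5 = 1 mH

Step 1 — Angular frequency: ω = 2π·f = 2π·537 = 3374 rad/s.
Step 2 — Component impedances:
  Z1: Z = R = 192 Ω
  Z2: Z = jωL = j·3374·0.00644 = 0 + j21.73 Ω
  Z3: Z = jωL = j·3374·0.01 = 0 + j33.74 Ω
  Z4: Z = 1/(jωC) = -j/(ω·C) = 0 - j2.41e+05 Ω
  Z5: Z = jωL = j·3374·0.001 = 0 + j3.374 Ω
Step 3 — Bridge requires nodal analysis (the Z5 bridge couples midpoints C and D, so the two paths cannot be reduced to a simple series/parallel combination). Setting node B to ground and injecting 1 A at node A, the 3-node admittance system at A, C, D solves to V_A = Z_AB = 6.916 + j57.51 Ω = 57.92∠83.1° Ω.

Z = 6.916 + j57.51 Ω = 57.92∠83.1° Ω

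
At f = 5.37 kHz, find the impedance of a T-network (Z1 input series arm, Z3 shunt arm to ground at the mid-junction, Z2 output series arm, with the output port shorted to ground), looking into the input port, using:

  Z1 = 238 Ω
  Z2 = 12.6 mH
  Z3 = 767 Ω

Step 1 — Angular frequency: ω = 2π·f = 2π·5370 = 3.374e+04 rad/s.
Step 2 — Component impedances:
  Z1: Z = R = 238 Ω
  Z2: Z = jωL = j·3.374e+04·0.0126 = 0 + j425.1 Ω
  Z3: Z = R = 767 Ω
Step 3 — With the output port shorted to ground, the output series arm Z2 runs from the junction to ground; the shunt arm Z3 also runs from the junction to ground. They appear in parallel: Z3 || Z2 = 180.3 + j325.2 Ω.
Step 4 — Series with input arm Z1: Z_in = Z1 + (Z3 || Z2) = 418.3 + j325.2 Ω = 529.8∠37.9° Ω.

Z = 418.3 + j325.2 Ω = 529.8∠37.9° Ω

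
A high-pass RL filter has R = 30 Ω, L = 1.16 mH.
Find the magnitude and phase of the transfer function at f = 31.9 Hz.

Step 1 — Angular frequency: ω = 2π·31.9 = 200.4 rad/s.
Step 2 — Transfer function: H(jω) = jωL/(R + jωL).
Step 3 — Numerator jωL = j·0.2325; denominator R + jωL = 30 + j0.2325.
Step 4 — H = 6.006e-05 + j0.00775.
Step 5 — Magnitude: |H| = 0.00775 (-42.2 dB); phase: φ = 89.6°.

|H| = 0.00775 (-42.2 dB), φ = 89.6°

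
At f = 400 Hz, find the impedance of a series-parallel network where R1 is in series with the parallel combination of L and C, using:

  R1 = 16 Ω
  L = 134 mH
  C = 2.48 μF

Step 1 — Angular frequency: ω = 2π·f = 2π·400 = 2513 rad/s.
Step 2 — Component impedances:
  R1: Z = R = 16 Ω
  L: Z = jωL = j·2513·0.134 = 0 + j336.8 Ω
  C: Z = 1/(jωC) = -j/(ω·C) = 0 - j160.4 Ω
Step 3 — Parallel branch: L || C = 1/(1/L + 1/C) = 0 - j306.4 Ω.
Step 4 — Series with R1: Z_total = R1 + (L || C) = 16 - j306.4 Ω = 306.8∠-87.0° Ω.

Z = 16 - j306.4 Ω = 306.8∠-87.0° Ω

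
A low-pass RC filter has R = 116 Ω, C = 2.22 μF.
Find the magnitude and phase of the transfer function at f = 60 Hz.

Step 1 — Angular frequency: ω = 2π·60 = 377 rad/s.
Step 2 — Transfer function: H(jω) = 1/(1 + jωRC).
Step 3 — Denominator: 1 + jωRC = 1 + j·377·116·2.22e-06 = 1 + j0.09708.
Step 4 — H = 0.9907 - j0.09618.
Step 5 — Magnitude: |H| = 0.9953 (-0.0 dB); phase: φ = -5.5°.

|H| = 0.9953 (-0.0 dB), φ = -5.5°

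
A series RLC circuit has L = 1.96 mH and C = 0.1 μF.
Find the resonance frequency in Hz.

Step 1 — Resonance condition Im(Z)=0 gives ω₀ = 1/√(LC).
Step 2 — ω₀ = 1/√(0.00196·1e-07) = 7.143e+04 rad/s.
Step 3 — f₀ = ω₀/(2π) = 1.137e+04 Hz.

f₀ = 1.137e+04 Hz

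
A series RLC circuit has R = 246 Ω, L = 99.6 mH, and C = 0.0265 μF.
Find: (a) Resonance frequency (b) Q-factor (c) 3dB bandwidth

Step 1 — Resonance condition Im(Z)=0 gives ω₀ = 1/√(LC).
Step 2 — ω₀ = 1/√(0.0996·2.65e-08) = 1.946e+04 rad/s.
Step 3 — f₀ = ω₀/(2π) = 3098 Hz.
Step 4 — Series Q: Q = ω₀L/R = 1.946e+04·0.0996/246 = 7.881.
Step 5 — 3dB bandwidth: Δω = ω₀/Q = 2470 rad/s; BW = Δω/(2π) = 393.1 Hz.

(a) f₀ = 3098 Hz  (b) Q = 7.881  (c) BW = 393.1 Hz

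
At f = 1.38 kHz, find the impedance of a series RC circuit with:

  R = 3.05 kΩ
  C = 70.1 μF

Step 1 — Angular frequency: ω = 2π·f = 2π·1380 = 8671 rad/s.
Step 2 — Component impedances:
  R: Z = R = 3050 Ω
  C: Z = 1/(jωC) = -j/(ω·C) = 0 - j1.645 Ω
Step 3 — Series combination: Z_total = R + C = 3050 - j1.645 Ω = 3050∠-0.0° Ω.

Z = 3050 - j1.645 Ω = 3050∠-0.0° Ω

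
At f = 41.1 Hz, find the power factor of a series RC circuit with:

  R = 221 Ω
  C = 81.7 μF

Step 1 — Angular frequency: ω = 2π·f = 2π·41.1 = 258.2 rad/s.
Step 2 — Component impedances:
  R: Z = R = 221 Ω
  C: Z = 1/(jωC) = -j/(ω·C) = 0 - j47.4 Ω
Step 3 — Series combination: Z_total = R + C = 221 - j47.4 Ω = 226∠-12.1° Ω.
Step 4 — Power factor: PF = cos(φ) = Re(Z)/|Z| = 221/226.026 = 0.9778.
Step 5 — Type: Im(Z) = -47.4 ⇒ leading (phase φ = -12.1°).

PF = 0.9778 (leading, φ = -12.1°)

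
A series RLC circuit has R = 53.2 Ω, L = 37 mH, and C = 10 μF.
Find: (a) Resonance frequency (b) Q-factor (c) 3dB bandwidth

Step 1 — Resonance: ω₀ = 1/√(LC) = 1/√(0.037·1e-05) = 1644 rad/s.
Step 2 — f₀ = ω₀/(2π) = 261.6 Hz.
Step 3 — Series Q: Q = ω₀L/R = 1644·0.037/53.2 = 1.143.
Step 4 — Bandwidth: Δω = ω₀/Q = 1438 rad/s; BW = Δω/(2π) = 228.8 Hz.

(a) f₀ = 261.6 Hz  (b) Q = 1.143  (c) BW = 228.8 Hz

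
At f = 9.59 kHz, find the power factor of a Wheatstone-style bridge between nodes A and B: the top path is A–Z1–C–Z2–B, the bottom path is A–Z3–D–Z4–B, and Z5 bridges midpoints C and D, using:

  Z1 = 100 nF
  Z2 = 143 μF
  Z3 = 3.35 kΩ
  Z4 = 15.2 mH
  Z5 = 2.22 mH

Step 1 — Angular frequency: ω = 2π·f = 2π·9590 = 6.026e+04 rad/s.
Step 2 — Component impedances:
  Z1: Z = 1/(jωC) = -j/(ω·C) = 0 - j166 Ω
  Z2: Z = 1/(jωC) = -j/(ω·C) = 0 - j0.1161 Ω
  Z3: Z = R = 3350 Ω
  Z4: Z = jωL = j·6.026e+04·0.0152 = 0 + j915.9 Ω
  Z5: Z = jωL = j·6.026e+04·0.00222 = 0 + j133.8 Ω
Step 3 — Bridge requires nodal analysis (the Z5 bridge couples midpoints C and D, so the two paths cannot be reduced to a simple series/parallel combination). Setting node B to ground and injecting 1 A at node A, the 3-node admittance system at A, C, D solves to V_A = Z_AB = 8.221 - j166 Ω = 166.2∠-87.2° Ω.
Step 4 — Power factor: PF = cos(φ) = Re(Z)/|Z| = 8.2213/166.16 = 0.04948.
Step 5 — Type: Im(Z) = -166 ⇒ leading (phase φ = -87.2°).

PF = 0.04948 (leading, φ = -87.2°)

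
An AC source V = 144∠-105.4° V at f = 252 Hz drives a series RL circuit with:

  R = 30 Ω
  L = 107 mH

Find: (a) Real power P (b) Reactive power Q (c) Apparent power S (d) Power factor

Step 1 — Angular frequency: ω = 2π·f = 2π·252 = 1583 rad/s.
Step 2 — Component impedances:
  R: Z = R = 30 Ω
  L: Z = jωL = j·1583·0.107 = 0 + j169.4 Ω
Step 3 — Series combination: Z_total = R + L = 30 + j169.4 Ω = 172.1∠80.0° Ω.
Step 4 — Source phasor: V = 144∠-105.4° V = -38.24 - j138.8 V.
Step 5 — Current: I = V / Z = -0.8333 + j0.07816 A = 0.8369∠174.6° A.
Step 6 — Complex power: S = V·I* = 21.01 + j118.7 VA.
Step 7 — Real power: P = Re(S) = 21.01 W.
Step 8 — Reactive power: Q = Im(S) = 118.7 VAR.
Step 9 — Apparent power: |S| = 120.5 VA.
Step 10 — Power factor: PF = P/|S| = 0.1744 (lagging).

(a) P = 21.01 W  (b) Q = 118.7 VAR  (c) S = 120.5 VA  (d) PF = 0.1744 (lagging)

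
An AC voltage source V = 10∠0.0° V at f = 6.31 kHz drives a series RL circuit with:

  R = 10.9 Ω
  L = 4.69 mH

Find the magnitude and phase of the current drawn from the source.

Step 1 — Angular frequency: ω = 2π·f = 2π·6310 = 3.965e+04 rad/s.
Step 2 — Component impedances:
  R: Z = R = 10.9 Ω
  L: Z = jωL = j·3.965e+04·0.00469 = 0 + j185.9 Ω
Step 3 — Series combination: Z_total = R + L = 10.9 + j185.9 Ω = 186.3∠86.6° Ω.
Step 4 — Source phasor: V = 10∠0.0° V = 10 V.
Step 5 — Ohm's law: I = V / Z_total = (10) / (10.9 + j185.9) = 0.003142 - j0.0536 A.
Step 6 — Convert to polar: |I| = 0.05369 A, ∠I = -86.6°.

I = 0.05369∠-86.6° A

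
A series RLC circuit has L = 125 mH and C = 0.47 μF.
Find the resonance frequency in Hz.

Step 1 — Resonance condition Im(Z)=0 gives ω₀ = 1/√(LC).
Step 2 — ω₀ = 1/√(0.125·4.7e-07) = 4126 rad/s.
Step 3 — f₀ = ω₀/(2π) = 656.6 Hz.

f₀ = 656.6 Hz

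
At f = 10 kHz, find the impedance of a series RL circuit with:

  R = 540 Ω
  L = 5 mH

Step 1 — Angular frequency: ω = 2π·f = 2π·1e+04 = 6.283e+04 rad/s.
Step 2 — Component impedances:
  R: Z = R = 540 Ω
  L: Z = jωL = j·6.283e+04·0.005 = 0 + j314.2 Ω
Step 3 — Series combination: Z_total = R + L = 540 + j314.2 Ω = 624.7∠30.2° Ω.

Z = 540 + j314.2 Ω = 624.7∠30.2° Ω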